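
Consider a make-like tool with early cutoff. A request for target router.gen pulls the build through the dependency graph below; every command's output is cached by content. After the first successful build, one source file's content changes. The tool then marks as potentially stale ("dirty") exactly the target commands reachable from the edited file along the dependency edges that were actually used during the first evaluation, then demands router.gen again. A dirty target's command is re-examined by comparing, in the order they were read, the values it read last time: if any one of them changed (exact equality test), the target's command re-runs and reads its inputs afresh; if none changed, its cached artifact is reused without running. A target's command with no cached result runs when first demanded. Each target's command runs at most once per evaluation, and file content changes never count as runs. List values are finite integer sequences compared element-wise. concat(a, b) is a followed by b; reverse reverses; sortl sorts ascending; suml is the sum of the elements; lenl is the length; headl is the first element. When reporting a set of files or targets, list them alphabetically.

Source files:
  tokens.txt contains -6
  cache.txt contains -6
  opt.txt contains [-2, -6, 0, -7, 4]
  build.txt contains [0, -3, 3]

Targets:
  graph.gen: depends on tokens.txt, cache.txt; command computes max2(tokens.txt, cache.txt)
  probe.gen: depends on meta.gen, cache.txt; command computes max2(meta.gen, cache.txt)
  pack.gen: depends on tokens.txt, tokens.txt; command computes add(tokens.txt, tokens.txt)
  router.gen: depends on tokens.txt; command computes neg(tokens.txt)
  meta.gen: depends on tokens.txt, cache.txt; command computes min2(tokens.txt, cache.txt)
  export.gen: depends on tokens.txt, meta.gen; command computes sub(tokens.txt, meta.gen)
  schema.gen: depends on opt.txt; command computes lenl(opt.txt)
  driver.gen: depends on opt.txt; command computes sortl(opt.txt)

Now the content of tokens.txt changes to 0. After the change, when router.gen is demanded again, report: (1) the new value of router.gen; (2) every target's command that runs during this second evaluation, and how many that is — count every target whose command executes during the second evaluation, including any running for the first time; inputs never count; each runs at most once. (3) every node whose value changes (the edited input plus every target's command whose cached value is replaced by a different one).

First demand of the output computes:
  router.gen = neg(-6) = 6

After the edit, cleaning proceeds:
  router.gen: a read changed (tokens.txt -6->0) — executes, giving 0.

Demanding router.gen again yields 0.
1 target commands run: router.gen.
The nodes whose values change: router.gen, tokens.txt.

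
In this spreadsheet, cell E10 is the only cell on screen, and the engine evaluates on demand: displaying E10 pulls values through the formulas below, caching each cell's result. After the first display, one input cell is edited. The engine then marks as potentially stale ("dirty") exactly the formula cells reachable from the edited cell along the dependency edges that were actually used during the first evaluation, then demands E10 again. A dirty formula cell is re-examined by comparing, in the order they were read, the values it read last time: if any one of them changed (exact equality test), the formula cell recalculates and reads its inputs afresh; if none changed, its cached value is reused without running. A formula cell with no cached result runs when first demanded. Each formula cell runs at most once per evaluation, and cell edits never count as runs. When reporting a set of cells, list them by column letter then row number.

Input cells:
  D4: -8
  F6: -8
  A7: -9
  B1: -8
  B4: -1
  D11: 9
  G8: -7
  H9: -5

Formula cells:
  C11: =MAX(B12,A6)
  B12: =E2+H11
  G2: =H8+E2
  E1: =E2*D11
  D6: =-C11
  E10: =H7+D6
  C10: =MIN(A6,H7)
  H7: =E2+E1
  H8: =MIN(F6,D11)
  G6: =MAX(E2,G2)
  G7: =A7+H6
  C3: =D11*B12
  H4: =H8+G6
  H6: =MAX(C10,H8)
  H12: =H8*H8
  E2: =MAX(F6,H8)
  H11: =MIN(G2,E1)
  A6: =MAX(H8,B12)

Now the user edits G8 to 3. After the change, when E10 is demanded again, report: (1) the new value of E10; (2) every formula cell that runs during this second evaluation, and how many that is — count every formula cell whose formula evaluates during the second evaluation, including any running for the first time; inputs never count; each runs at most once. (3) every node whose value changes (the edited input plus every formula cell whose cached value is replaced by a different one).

E10 now evaluates to -72.
Run set: none (0 run).
Changed values: G8.
The important point: nothing the output needs ever reads G8, so the edit is invisible to it.

Initial pass — values computed on the first demand:
  H8 = MIN(-8, 9) = -8
  E2 = MAX(-8, -8) = -8
  E1 = -8 * 9 = -72
  G2 = -8 + -8 = -16
  H7 = -8 + -72 = -80
  H11 = MIN(-16, -72) = -72
  B12 = -8 + -72 = -80
  A6 = MAX(-8, -80) = -8
  C11 = MAX(-80, -8) = -8
  D6 = -(-8) = 8
  E10 = -80 + 8 = -72

Second demand — change propagation:
  no demanded computation ever read G8, so the edit dirties nothing and nothing runs.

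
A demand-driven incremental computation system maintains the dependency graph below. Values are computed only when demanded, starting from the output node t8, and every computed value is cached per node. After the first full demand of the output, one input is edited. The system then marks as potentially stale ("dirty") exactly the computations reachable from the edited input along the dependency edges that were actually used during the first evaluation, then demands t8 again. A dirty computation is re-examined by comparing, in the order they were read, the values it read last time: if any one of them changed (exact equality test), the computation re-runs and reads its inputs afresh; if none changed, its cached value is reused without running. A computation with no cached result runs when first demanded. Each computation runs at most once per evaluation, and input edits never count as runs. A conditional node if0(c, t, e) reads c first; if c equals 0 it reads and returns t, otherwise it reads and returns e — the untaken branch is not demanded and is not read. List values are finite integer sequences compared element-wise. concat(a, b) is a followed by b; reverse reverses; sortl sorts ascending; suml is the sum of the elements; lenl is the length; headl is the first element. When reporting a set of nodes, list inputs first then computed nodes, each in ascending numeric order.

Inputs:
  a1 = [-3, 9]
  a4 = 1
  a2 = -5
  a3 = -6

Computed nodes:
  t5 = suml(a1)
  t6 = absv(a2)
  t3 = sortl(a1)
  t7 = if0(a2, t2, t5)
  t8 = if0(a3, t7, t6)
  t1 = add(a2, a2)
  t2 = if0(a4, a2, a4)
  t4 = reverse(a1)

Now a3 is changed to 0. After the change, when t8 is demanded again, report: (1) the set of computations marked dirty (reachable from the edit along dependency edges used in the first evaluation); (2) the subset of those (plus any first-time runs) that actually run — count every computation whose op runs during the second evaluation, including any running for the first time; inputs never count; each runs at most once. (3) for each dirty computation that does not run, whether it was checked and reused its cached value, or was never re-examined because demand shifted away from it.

First evaluation (everything demanded from the output):
  t6 = absv(-5) = 5
  t8 = if0(a3=-6 -> else branch t6) = 5

Propagation after the edit:
  t5: demanded for the first time — runs, produces 6.
  t7: demanded for the first time — runs, produces 6.
  t8: runs — a3 -6->0; result 6.

Key observation: a condition flipped, so demand reaches new nodes — t5, t7 run for the first time.

Marked dirty: t8.
Computations that run: t5, t7, t8 — 3 in total.
Every dirty computation ran.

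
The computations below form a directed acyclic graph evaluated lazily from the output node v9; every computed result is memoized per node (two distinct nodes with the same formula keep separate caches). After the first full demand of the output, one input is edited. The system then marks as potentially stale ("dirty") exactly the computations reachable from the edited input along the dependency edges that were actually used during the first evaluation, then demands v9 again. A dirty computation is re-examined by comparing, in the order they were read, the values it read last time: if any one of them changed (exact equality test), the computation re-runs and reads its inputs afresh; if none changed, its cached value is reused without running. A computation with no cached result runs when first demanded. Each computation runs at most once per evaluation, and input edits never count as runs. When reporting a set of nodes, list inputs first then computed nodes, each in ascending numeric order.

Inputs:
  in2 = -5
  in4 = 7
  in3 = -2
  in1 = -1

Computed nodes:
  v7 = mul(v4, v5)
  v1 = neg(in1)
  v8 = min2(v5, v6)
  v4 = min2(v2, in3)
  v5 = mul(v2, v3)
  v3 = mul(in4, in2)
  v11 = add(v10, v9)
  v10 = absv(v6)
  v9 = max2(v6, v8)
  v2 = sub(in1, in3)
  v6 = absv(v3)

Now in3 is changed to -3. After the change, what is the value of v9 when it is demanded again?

First demand of the output computes:
  v2 = sub(-1, -2) = 1
  v3 = mul(7, -5) = -35
  v5 = mul(1, -35) = -35
  v6 = absv(-35) = 35
  v8 = min2(-35, 35) = -35
  v9 = max2(35, -35) = 35

After the edit, cleaning proceeds:
  v2: a read changed (in3 -2->-3) — executes, giving 2.
  v5: a read changed (v2 1->2) — executes, giving -70.
  v8: a read changed (v5 -35->-70) — executes, giving -70.
  v9: a read changed (v8 -35->-70) — executes, giving 35 — identical to its old value.

Demanding v9 again yields 35.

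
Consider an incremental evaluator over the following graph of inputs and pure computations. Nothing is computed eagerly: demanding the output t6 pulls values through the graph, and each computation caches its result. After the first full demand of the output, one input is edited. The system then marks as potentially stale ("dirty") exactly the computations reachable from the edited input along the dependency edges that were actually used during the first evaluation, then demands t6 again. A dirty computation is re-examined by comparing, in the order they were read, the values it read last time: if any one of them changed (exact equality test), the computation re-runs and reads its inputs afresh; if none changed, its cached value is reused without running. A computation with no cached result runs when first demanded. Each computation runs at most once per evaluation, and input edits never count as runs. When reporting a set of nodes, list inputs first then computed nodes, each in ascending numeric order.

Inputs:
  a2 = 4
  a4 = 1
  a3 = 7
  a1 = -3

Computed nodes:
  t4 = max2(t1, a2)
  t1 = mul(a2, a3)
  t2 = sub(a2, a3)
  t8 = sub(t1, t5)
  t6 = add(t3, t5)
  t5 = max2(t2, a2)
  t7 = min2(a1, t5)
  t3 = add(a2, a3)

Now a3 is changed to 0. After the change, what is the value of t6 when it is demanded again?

Initial pass — values computed on the first demand:
  t2 = sub(4, 7) = -3
  t3 = add(4, 7) = 11
  t5 = max2(-3, 4) = 4
  t6 = add(11, 4) = 15

Second demand — change propagation:
  t2: re-runs because a3 7->0; new result 4.
  t3: re-runs because a3 7->0; new result 4.
  t5: re-runs because t2 -3->4; new result 4 (unchanged).
  t6: re-runs because t3 11->4; new result 8.

t6 now evaluates to 8.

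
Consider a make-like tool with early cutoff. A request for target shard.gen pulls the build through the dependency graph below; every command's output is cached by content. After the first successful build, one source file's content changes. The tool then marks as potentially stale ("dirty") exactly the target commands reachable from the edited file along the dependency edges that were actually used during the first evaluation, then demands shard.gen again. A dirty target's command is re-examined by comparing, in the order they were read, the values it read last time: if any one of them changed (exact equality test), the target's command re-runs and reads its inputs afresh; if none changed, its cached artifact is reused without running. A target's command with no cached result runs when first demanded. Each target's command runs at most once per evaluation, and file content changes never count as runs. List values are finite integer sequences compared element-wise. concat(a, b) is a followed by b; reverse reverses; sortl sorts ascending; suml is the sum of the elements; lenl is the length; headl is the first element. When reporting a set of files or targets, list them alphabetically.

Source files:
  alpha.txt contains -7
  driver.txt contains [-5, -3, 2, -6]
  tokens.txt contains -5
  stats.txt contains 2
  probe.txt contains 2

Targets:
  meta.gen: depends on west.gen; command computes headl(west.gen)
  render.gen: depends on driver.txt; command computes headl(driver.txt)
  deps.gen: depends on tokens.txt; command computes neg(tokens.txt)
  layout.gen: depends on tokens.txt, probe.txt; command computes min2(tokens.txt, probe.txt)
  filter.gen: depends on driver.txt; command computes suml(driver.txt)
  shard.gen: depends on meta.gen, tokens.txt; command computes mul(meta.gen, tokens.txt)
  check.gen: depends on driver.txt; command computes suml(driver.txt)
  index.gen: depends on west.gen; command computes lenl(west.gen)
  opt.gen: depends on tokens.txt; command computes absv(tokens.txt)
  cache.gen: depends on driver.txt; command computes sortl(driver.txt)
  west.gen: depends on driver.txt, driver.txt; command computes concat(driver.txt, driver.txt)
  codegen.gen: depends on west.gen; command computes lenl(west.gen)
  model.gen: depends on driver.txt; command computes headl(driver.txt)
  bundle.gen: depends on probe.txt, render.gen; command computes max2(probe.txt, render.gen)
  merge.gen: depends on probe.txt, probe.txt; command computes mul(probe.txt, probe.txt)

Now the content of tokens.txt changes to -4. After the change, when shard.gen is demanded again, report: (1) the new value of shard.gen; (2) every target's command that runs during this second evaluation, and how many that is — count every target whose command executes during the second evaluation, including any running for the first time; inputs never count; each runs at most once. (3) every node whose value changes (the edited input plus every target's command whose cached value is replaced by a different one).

Demanding shard.gen again yields 20.
1 target commands run: shard.gen.
The nodes whose values change: shard.gen, tokens.txt.

First demand of the output computes:
  west.gen = concat([-5, -3, 2, -6], [-5, -3, 2, -6]) = [-5, -3, 2, -6, -5, -3, 2, -6]
  meta.gen = headl([-5, -3, 2, -6, -5, -3, 2, -6]) = -5
  shard.gen = mul(-5, -5) = 25

After the edit, cleaning proceeds:
  shard.gen: a read changed (tokens.txt -5->-4) — executes, giving 20.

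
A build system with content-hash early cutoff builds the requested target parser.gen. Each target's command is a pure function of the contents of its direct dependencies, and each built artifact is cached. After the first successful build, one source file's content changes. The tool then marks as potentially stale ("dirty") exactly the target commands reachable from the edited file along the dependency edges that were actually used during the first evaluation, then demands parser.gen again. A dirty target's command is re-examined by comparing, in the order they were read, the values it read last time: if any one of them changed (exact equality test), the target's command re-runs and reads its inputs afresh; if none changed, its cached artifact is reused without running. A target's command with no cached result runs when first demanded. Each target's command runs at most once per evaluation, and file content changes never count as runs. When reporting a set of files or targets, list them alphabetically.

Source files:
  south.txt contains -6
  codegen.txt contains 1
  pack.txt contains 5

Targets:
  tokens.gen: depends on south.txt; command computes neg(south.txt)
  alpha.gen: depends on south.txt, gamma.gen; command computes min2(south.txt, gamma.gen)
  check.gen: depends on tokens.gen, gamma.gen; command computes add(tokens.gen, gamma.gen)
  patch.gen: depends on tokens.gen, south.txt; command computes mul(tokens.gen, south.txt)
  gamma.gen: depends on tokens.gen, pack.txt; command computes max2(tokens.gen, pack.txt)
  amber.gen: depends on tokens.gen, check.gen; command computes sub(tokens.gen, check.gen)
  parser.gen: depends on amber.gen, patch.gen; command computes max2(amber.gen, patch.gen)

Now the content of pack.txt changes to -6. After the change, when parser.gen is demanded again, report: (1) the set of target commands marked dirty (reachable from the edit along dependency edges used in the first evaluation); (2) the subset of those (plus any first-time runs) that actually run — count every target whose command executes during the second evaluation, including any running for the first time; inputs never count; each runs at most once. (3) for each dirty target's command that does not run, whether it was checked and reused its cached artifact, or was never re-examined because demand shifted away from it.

Marked dirty: amber.gen, check.gen, gamma.gen, parser.gen.
Target commands that run: gamma.gen — 1 in total.
Checked but reused from cache: amber.gen, check.gen, parser.gen.
Key observation: the change is absorbed at gamma.gen — it re-runs but produces the same value, and the output's value is unchanged.

First evaluation (everything demanded from the output):
  tokens.gen = neg(-6) = 6
  gamma.gen = max2(6, 5) = 6
  check.gen = add(6, 6) = 12
  amber.gen = sub(6, 12) = -6
  patch.gen = mul(6, -6) = -36
  parser.gen = max2(-6, -36) = -6

Propagation after the edit:
  gamma.gen: runs — pack.txt 5->-6; result 6 (same value as before).
  check.gen: checked — values it read are unchanged (tokens.gen unchanged, gamma.gen unchanged); reused cached 12 without running.
  amber.gen: checked — values it read are unchanged (tokens.gen unchanged, check.gen unchanged); reused cached -6 without running.
  parser.gen: checked — values it read are unchanged (amber.gen unchanged, patch.gen unchanged); reused cached -6 without running.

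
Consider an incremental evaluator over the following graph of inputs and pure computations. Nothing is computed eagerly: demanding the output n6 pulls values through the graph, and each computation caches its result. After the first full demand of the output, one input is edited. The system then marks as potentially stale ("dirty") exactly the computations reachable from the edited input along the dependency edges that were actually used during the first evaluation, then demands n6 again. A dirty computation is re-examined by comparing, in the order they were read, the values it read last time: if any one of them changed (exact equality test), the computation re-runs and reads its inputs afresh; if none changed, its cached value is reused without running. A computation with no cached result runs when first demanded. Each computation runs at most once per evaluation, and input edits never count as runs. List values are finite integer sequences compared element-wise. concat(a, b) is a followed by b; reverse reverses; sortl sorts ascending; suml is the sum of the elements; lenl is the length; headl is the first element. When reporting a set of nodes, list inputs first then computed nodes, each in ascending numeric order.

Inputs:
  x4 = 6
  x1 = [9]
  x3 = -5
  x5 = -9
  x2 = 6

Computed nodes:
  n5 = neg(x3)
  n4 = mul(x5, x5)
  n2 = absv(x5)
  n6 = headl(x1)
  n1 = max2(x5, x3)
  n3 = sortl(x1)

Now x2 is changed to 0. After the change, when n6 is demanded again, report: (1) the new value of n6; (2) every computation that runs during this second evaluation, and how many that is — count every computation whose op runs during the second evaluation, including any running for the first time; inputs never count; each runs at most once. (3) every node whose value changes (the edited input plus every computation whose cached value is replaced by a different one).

n6 now evaluates to 9.
Run set: none (0 run).
Changed values: x2.
The important point: nothing the output needs ever reads x2, so the edit is invisible to it.

Initial pass — values computed on the first demand:
  n6 = headl([9]) = 9

Second demand — change propagation:
  no demanded computation ever read x2, so the edit dirties nothing and nothing runs.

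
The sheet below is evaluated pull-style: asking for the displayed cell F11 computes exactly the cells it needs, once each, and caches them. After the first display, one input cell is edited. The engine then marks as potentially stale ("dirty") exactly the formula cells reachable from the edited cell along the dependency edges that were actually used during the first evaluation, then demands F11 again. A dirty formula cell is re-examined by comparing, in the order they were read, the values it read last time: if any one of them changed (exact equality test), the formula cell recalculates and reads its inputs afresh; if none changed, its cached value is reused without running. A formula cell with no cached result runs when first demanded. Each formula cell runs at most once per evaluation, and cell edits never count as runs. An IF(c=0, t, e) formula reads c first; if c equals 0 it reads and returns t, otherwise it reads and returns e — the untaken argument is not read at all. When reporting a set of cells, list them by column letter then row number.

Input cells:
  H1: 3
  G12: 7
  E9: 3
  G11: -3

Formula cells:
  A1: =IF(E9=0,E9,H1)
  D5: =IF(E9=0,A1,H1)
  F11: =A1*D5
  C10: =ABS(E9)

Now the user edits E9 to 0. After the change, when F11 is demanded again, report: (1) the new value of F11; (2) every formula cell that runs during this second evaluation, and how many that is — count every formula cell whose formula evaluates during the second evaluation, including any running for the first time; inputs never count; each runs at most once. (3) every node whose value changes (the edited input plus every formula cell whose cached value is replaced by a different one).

Demanding F11 again yields 0.
3 formula cells run: A1, D5, F11.
The nodes whose values change: A1, D5, E9, F11.

First demand of the output computes:
  A1 = IF(E9=0: E9=3 -> else branch H1) = 3
  D5 = IF(E9=0: E9=3 -> else branch H1) = 3
  F11 = 3 * 3 = 9

After the edit, cleaning proceeds:
  A1: a read changed (E9 3->0) — executes, giving 0.
  D5: a read changed (E9 3->0) — executes, giving 0.
  F11: a read changed (A1 3->0; D5 3->0) — executes, giving 0.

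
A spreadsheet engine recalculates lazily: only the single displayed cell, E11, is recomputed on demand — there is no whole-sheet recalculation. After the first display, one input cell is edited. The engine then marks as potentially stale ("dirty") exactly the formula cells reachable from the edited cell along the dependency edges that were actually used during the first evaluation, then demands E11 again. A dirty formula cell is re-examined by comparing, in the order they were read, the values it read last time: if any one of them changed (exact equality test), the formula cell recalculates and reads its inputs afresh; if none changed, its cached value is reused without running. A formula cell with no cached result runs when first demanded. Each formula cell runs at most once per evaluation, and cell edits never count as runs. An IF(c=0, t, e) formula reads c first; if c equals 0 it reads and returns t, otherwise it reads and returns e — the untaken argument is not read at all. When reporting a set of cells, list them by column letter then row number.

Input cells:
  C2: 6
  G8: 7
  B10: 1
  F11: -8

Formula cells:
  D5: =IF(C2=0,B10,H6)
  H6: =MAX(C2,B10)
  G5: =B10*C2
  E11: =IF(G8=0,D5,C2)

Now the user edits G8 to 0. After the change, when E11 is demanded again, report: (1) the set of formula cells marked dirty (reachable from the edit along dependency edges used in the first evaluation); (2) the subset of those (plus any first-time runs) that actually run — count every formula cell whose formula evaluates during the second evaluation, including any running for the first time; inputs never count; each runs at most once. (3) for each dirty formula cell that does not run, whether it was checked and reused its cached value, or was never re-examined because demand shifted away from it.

Marked dirty: E11.
Formula cells that run: D5, E11, H6 — 3 in total.
Every dirty formula cell ran.
Key observation: a condition flipped, so demand reaches new nodes — D5, H6 run for the first time.

First evaluation (everything demanded from the output):
  E11 = IF(G8=0: G8=7 -> else branch C2) = 6

Propagation after the edit:
  H6: demanded for the first time — runs, produces 6.
  D5: demanded for the first time — runs, produces 6.
  E11: runs — G8 7->0; result 6 (same value as before).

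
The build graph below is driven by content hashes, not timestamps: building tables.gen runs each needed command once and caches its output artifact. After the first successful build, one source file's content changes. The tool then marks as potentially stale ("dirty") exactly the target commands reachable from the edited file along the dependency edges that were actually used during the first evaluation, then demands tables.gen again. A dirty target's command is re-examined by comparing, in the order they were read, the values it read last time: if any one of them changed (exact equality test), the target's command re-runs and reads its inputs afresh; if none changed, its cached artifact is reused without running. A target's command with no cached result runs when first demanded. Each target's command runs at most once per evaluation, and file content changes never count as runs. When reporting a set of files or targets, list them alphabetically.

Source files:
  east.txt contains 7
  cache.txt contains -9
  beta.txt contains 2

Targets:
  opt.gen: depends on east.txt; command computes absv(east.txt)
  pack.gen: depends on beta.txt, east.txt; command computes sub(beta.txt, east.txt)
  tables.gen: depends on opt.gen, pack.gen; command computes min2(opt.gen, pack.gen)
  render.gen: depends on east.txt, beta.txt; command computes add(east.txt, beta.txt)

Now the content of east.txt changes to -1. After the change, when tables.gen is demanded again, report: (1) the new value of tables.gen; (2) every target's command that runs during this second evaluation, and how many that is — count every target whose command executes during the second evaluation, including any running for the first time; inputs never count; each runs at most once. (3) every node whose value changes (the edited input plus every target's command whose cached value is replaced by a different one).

tables.gen now evaluates to 1.
Run set: opt.gen, pack.gen, tables.gen (3 run).
Changed values: east.txt, opt.gen, pack.gen, tables.gen.

Initial pass — values computed on the first demand:
  opt.gen = absv(7) = 7
  pack.gen = sub(2, 7) = -5
  tables.gen = min2(7, -5) = -5

Second demand — change propagation:
  opt.gen: re-runs because east.txt 7->-1; new result 1.
  pack.gen: re-runs because east.txt 7->-1; new result 3.
  tables.gen: re-runs because opt.gen 7->1; pack.gen -5->3; new result 1.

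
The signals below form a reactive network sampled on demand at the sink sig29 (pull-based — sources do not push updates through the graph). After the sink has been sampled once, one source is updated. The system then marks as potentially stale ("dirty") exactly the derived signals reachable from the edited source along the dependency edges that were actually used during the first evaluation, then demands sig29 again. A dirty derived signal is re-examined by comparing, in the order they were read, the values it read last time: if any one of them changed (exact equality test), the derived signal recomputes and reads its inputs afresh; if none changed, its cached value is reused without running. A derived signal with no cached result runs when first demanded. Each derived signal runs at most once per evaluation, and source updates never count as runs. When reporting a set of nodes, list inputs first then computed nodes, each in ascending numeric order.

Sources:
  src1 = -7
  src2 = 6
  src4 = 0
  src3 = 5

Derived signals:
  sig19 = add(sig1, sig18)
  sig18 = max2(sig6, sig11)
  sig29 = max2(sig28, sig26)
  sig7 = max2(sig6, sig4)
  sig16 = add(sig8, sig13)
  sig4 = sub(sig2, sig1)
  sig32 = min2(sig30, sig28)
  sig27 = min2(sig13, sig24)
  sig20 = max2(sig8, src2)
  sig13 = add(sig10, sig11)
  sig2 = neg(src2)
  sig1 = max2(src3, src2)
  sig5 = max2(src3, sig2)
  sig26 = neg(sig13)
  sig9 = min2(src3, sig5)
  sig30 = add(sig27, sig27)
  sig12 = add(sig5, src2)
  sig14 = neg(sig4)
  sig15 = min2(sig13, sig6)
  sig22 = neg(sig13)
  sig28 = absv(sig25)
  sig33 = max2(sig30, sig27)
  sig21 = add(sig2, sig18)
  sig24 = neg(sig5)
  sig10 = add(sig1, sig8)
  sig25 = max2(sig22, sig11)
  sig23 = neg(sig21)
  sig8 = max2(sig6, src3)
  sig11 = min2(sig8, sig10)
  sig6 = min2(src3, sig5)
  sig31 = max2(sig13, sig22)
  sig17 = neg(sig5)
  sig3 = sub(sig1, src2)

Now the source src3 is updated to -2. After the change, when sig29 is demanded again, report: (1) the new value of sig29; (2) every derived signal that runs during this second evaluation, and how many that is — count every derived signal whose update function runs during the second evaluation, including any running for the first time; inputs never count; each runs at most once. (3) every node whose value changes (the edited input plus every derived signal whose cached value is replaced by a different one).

sig29 now evaluates to 2.
Run set: sig1, sig5, sig6, sig8, sig10, sig11, sig13, sig22, sig25, sig26, sig28, sig29 (12 run).
Changed values: src3, sig5, sig6, sig8, sig10, sig11, sig13, sig22, sig25, sig26, sig28, sig29.

Initial pass — values computed on the first demand:
  sig1 = max2(5, 6) = 6
  sig2 = neg(6) = -6
  sig5 = max2(5, -6) = 5
  sig6 = min2(5, 5) = 5
  sig8 = max2(5, 5) = 5
  sig10 = add(6, 5) = 11
  sig11 = min2(5, 11) = 5
  sig13 = add(11, 5) = 16
  sig22 = neg(16) = -16
  sig25 = max2(-16, 5) = 5
  sig26 = neg(16) = -16
  sig28 = absv(5) = 5
  sig29 = max2(5, -16) = 5

Second demand — change propagation:
  sig1: re-runs because src3 5->-2; new result 6 (unchanged).
  sig5: re-runs because src3 5->-2; new result -2.
  sig6: re-runs because src3 5->-2; sig5 5->-2; new result -2.
  sig8: re-runs because sig6 5->-2; src3 5->-2; new result -2.
  sig10: re-runs because sig8 5->-2; new result 4.
  sig11: re-runs because sig8 5->-2; sig10 11->4; new result -2.
  sig13: re-runs because sig10 11->4; sig11 5->-2; new result 2.
  sig22: re-runs because sig13 16->2; new result -2.
  sig25: re-runs because sig22 -16->-2; sig11 5->-2; new result -2.
  sig26: re-runs because sig13 16->2; new result -2.
  sig28: re-runs because sig25 5->-2; new result 2.
  sig29: re-runs because sig28 5->2; sig26 -16->-2; new result 2.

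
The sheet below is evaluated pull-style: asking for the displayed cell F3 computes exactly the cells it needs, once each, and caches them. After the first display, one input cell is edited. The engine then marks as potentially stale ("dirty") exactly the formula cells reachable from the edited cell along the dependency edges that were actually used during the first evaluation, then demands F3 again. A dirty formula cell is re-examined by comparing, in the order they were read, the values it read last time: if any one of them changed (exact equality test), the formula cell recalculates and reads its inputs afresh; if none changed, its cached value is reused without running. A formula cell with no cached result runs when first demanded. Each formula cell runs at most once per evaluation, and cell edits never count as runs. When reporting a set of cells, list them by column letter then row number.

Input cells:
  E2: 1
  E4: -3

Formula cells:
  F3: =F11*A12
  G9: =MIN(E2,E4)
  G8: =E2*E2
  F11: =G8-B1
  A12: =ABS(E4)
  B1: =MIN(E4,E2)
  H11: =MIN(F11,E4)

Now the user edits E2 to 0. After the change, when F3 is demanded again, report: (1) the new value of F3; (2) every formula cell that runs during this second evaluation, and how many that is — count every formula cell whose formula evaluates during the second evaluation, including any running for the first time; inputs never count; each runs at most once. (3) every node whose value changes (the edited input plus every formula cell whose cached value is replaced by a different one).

Demanding F3 again yields 9.
4 formula cells run: B1, F3, F11, G8.
The nodes whose values change: E2, F3, F11, G8.

First demand of the output computes:
  A12 = ABS(-3) = 3
  B1 = MIN(-3, 1) = -3
  G8 = 1 * 1 = 1
  F11 = 1 - -3 = 4
  F3 = 4 * 3 = 12

After the edit, cleaning proceeds:
  B1: a read changed (E2 1->0) — executes, giving -3 — identical to its old value.
  G8: a read changed (E2 1->0; E2 1->0) — executes, giving 0.
  F11: a read changed (G8 1->0) — executes, giving 3.
  F3: a read changed (F11 4->3) — executes, giving 9.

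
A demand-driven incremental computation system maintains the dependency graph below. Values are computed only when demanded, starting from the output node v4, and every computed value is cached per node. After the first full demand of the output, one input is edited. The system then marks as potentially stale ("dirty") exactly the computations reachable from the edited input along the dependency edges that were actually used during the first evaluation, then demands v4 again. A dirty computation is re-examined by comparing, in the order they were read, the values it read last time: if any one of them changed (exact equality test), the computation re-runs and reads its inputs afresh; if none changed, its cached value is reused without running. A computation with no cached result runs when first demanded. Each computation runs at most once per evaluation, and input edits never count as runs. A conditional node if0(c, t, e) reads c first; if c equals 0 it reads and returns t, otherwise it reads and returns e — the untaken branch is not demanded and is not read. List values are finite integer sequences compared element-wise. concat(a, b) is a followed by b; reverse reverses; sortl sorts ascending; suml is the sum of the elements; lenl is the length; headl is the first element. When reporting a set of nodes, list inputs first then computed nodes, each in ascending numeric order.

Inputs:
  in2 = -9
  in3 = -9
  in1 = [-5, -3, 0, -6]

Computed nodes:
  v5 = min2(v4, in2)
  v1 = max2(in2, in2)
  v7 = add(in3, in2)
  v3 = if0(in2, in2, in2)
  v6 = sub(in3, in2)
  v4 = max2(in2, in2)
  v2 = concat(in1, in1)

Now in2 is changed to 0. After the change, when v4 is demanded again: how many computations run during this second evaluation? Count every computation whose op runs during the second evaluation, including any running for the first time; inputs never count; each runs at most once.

Computations that run: v4 — 1 in total.

First evaluation (everything demanded from the output):
  v4 = max2(-9, -9) = -9

Propagation after the edit:
  v4: runs — in2 -9->0; in2 -9->0; result 0.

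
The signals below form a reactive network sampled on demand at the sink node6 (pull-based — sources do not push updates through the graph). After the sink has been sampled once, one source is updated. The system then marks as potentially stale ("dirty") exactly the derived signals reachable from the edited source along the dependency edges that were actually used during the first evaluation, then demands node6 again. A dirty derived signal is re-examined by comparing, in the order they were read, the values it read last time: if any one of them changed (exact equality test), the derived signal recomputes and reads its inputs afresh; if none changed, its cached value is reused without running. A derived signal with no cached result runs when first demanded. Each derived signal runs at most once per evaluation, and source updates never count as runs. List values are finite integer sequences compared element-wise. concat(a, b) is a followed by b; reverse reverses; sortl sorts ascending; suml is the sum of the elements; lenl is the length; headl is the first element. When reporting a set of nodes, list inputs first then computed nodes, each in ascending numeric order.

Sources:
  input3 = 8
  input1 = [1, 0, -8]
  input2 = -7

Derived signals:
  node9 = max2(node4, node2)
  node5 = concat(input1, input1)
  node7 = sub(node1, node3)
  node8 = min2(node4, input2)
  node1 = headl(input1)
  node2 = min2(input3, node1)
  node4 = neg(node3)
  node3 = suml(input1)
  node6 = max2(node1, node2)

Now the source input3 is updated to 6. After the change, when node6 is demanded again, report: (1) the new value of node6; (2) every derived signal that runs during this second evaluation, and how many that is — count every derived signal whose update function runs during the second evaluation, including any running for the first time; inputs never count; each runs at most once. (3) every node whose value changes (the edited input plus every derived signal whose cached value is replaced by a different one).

node6 now evaluates to 1.
Run set: node2 (1 run).
Changed values: input3.
The important point: node2 recomputes to an identical value, and the output ends up unchanged.

Initial pass — values computed on the first demand:
  node1 = headl([1, 0, -8]) = 1
  node2 = min2(8, 1) = 1
  node6 = max2(1, 1) = 1

Second demand — change propagation:
  node2: re-runs because input3 8->6; new result 1 (unchanged).
  node6: re-examined; everything it read last time is the same (node1 unchanged, node2 unchanged) — cache 1 kept, no run.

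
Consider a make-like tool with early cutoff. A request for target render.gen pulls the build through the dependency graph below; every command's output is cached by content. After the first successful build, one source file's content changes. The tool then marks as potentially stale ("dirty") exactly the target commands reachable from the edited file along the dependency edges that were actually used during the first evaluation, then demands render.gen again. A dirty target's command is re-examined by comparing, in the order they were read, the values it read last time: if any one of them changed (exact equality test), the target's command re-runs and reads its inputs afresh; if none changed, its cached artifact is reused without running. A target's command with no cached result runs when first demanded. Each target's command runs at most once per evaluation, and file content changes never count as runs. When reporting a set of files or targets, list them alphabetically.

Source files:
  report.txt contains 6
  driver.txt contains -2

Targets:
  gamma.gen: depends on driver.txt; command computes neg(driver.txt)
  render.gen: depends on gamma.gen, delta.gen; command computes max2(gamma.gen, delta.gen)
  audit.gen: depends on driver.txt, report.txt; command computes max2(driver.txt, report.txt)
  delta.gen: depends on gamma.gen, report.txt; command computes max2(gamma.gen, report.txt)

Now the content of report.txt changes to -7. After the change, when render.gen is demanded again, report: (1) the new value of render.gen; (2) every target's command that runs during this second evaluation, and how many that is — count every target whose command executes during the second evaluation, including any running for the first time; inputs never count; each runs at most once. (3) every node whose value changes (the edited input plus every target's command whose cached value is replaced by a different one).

First demand of the output computes:
  gamma.gen = neg(-2) = 2
  delta.gen = max2(2, 6) = 6
  render.gen = max2(2, 6) = 6

After the edit, cleaning proceeds:
  delta.gen: a read changed (report.txt 6->-7) — executes, giving 2.
  render.gen: a read changed (delta.gen 6->2) — executes, giving 2.

Demanding render.gen again yields 2.
2 target commands run: delta.gen, render.gen.
The nodes whose values change: delta.gen, render.gen, report.txt.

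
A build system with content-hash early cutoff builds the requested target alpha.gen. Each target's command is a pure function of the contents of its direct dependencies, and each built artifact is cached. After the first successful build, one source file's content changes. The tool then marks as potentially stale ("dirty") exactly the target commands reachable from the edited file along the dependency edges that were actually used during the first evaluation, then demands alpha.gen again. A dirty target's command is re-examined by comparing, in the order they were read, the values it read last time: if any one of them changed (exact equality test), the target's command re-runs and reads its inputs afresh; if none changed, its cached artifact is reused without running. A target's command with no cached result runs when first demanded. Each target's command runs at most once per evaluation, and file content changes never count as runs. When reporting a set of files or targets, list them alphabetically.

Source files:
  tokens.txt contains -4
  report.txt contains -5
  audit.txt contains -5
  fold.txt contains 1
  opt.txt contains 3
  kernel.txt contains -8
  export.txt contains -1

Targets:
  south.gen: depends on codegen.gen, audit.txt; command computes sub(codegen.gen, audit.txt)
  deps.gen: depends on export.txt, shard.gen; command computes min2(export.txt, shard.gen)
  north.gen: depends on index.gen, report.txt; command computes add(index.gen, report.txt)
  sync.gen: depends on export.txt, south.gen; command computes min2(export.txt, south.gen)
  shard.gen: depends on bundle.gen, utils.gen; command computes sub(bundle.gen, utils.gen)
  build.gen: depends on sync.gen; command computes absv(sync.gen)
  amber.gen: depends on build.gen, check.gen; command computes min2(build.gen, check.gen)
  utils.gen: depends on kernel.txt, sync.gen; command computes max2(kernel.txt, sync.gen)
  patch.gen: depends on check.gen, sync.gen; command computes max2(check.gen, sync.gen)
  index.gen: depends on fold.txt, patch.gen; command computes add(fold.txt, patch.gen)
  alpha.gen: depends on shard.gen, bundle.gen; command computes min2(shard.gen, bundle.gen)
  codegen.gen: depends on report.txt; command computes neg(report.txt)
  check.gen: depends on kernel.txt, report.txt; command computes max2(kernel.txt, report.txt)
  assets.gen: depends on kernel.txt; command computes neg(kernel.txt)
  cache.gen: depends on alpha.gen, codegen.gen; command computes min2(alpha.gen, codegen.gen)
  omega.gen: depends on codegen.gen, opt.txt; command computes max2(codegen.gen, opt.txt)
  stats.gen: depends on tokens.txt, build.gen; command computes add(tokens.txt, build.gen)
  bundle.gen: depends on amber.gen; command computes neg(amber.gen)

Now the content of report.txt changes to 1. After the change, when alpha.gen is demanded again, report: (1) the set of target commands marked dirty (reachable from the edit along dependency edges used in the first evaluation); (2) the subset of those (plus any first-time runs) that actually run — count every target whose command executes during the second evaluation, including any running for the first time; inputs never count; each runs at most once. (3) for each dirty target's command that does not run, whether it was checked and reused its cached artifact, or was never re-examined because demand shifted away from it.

First evaluation (everything demanded from the output):
  check.gen = max2(-8, -5) = -5
  codegen.gen = neg(-5) = 5
  south.gen = sub(5, -5) = 10
  sync.gen = min2(-1, 10) = -1
  build.gen = absv(-1) = 1
  amber.gen = min2(1, -5) = -5
  bundle.gen = neg(-5) = 5
  utils.gen = max2(-8, -1) = -1
  shard.gen = sub(5, -1) = 6
  alpha.gen = min2(6, 5) = 5

Propagation after the edit:
  check.gen: runs — report.txt -5->1; result 1.
  codegen.gen: runs — report.txt -5->1; result -1.
  south.gen: runs — codegen.gen 5->-1; result 4.
  sync.gen: runs — south.gen 10->4; result -1 (same value as before).
  build.gen: checked — values it read are unchanged (sync.gen unchanged); reused cached 1 without running.
  amber.gen: runs — check.gen -5->1; result 1.
  bundle.gen: runs — amber.gen -5->1; result -1.
  utils.gen: checked — values it read are unchanged (kernel.txt unchanged, sync.gen unchanged); reused cached -1 without running.
  shard.gen: runs — bundle.gen 5->-1; result 0.
  alpha.gen: runs — shard.gen 6->0; bundle.gen 5->-1; result -1.

Key observation: the cutoff stops propagation at build.gen — its inputs' values are unchanged, so it reuses its cache.

Marked dirty: alpha.gen, amber.gen, build.gen, bundle.gen, check.gen, codegen.gen, shard.gen, south.gen, sync.gen, utils.gen.
Target commands that run: alpha.gen, amber.gen, bundle.gen, check.gen, codegen.gen, shard.gen, south.gen, sync.gen — 8 in total.
Checked but reused from cache: build.gen, utils.gen.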